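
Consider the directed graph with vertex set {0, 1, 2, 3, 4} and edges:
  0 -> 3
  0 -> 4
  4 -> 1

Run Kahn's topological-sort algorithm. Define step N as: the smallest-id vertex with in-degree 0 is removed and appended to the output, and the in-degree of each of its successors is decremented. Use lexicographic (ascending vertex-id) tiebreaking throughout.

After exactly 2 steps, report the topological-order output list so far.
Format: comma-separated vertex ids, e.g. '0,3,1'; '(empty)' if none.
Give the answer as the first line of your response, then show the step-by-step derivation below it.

0,2

step 1: output 0; order=[0]; indeg=(0,1,0,0,0)
step 2: output 2; order=[0,2]; indeg=(0,1,0,0,0)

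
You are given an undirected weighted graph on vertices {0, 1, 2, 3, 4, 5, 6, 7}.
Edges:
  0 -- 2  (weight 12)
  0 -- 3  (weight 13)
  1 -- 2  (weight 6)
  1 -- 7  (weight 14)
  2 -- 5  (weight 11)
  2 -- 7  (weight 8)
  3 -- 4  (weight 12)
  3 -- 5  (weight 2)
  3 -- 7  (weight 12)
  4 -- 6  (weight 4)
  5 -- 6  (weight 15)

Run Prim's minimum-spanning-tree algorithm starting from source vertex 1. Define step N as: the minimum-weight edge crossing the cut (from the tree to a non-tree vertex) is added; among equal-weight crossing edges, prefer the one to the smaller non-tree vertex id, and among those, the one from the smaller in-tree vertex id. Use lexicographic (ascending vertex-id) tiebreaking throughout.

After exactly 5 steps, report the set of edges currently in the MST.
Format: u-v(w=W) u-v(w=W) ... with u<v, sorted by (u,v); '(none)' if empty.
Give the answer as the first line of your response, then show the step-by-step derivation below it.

0-2(w=12) 1-2(w=6) 2-5(w=11) 2-7(w=8) 3-5(w=2)

step 1: add edge 1-2 (w=6); MST = {1-2(w=6)}
step 2: add edge 2-7 (w=8); MST = {1-2(w=6) 2-7(w=8)}
step 3: add edge 2-5 (w=11); MST = {1-2(w=6) 2-5(w=11) 2-7(w=8)}
step 4: add edge 3-5 (w=2); MST = {1-2(w=6) 2-5(w=11) 2-7(w=8) 3-5(w=2)}
step 5: add edge 0-2 (w=12); MST = {0-2(w=12) 1-2(w=6) 2-5(w=11) 2-7(w=8) 3-5(w=2)}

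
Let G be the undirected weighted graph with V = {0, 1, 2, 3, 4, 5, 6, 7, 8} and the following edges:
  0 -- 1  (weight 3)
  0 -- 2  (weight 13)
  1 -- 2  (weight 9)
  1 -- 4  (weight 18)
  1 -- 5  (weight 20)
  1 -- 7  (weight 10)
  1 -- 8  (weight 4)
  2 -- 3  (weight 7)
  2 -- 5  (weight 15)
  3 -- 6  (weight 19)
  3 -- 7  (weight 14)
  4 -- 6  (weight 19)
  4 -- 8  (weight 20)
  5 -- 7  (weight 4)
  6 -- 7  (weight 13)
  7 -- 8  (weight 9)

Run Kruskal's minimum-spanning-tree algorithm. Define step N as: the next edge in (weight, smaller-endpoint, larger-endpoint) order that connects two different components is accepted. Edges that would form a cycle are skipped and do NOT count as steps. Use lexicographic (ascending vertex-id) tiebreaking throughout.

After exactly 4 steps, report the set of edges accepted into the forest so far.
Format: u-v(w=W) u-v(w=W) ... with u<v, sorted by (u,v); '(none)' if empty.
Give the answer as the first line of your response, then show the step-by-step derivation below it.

0-1(w=3) 1-8(w=4) 2-3(w=7) 5-7(w=4)

step 1: add edge 0-1 (w=3); MST = {0-1(w=3)}
step 2: add edge 1-8 (w=4); MST = {0-1(w=3) 1-8(w=4)}
step 3: add edge 5-7 (w=4); MST = {0-1(w=3) 1-8(w=4) 5-7(w=4)}
step 4: add edge 2-3 (w=7); MST = {0-1(w=3) 1-8(w=4) 2-3(w=7) 5-7(w=4)}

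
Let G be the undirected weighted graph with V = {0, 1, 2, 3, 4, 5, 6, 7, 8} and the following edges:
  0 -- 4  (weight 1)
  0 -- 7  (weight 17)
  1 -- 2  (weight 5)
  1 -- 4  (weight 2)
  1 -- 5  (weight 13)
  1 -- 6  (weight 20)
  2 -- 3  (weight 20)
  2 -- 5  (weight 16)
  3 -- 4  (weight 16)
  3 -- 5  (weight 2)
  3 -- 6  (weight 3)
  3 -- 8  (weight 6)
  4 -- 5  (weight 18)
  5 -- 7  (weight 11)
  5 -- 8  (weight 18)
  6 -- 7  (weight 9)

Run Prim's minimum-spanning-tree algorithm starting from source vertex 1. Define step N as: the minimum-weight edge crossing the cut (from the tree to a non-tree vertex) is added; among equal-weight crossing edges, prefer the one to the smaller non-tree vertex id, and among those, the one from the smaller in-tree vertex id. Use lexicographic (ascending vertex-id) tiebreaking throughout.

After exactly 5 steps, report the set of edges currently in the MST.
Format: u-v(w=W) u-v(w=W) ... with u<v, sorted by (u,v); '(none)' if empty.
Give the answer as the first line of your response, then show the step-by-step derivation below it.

0-4(w=1) 1-2(w=5) 1-4(w=2) 1-5(w=13) 3-5(w=2)

step 1: add edge 1-4 (w=2); MST = {1-4(w=2)}
step 2: add edge 0-4 (w=1); MST = {0-4(w=1) 1-4(w=2)}
step 3: add edge 1-2 (w=5); MST = {0-4(w=1) 1-2(w=5) 1-4(w=2)}
step 4: add edge 1-5 (w=13); MST = {0-4(w=1) 1-2(w=5) 1-4(w=2) 1-5(w=13)}
step 5: add edge 3-5 (w=2); MST = {0-4(w=1) 1-2(w=5) 1-4(w=2) 1-5(w=13) 3-5(w=2)}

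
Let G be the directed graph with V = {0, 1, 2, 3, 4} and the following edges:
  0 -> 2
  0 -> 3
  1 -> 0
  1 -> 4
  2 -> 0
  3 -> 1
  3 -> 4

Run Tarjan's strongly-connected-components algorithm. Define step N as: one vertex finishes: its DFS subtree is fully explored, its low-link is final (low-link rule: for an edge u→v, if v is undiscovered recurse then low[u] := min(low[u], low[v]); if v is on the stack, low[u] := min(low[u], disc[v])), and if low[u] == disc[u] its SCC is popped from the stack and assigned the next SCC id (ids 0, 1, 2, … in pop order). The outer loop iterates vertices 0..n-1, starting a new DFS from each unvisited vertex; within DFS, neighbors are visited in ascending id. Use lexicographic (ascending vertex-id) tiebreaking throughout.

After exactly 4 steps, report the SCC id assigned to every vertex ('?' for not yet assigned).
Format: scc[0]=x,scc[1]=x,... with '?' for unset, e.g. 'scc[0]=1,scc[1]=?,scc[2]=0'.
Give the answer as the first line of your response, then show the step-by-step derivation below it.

scc[0]=?,scc[1]=?,scc[2]=?,scc[3]=?,scc[4]=0

step 1: low=(low[0]=0,low[1]=?,low[2]=0,low[3]=?,low[4]=?); scc=(scc[0]=?,scc[1]=?,scc[2]=?,scc[3]=?,scc[4]=?)
step 2: low=(low[0]=0,low[1]=0,low[2]=0,low[3]=2,low[4]=4); scc=(scc[0]=?,scc[1]=?,scc[2]=?,scc[3]=?,scc[4]=0)
step 3: low=(low[0]=0,low[1]=0,low[2]=0,low[3]=2,low[4]=4); scc=(scc[0]=?,scc[1]=?,scc[2]=?,scc[3]=?,scc[4]=0)
step 4: low=(low[0]=0,low[1]=0,low[2]=0,low[3]=0,low[4]=4); scc=(scc[0]=?,scc[1]=?,scc[2]=?,scc[3]=?,scc[4]=0)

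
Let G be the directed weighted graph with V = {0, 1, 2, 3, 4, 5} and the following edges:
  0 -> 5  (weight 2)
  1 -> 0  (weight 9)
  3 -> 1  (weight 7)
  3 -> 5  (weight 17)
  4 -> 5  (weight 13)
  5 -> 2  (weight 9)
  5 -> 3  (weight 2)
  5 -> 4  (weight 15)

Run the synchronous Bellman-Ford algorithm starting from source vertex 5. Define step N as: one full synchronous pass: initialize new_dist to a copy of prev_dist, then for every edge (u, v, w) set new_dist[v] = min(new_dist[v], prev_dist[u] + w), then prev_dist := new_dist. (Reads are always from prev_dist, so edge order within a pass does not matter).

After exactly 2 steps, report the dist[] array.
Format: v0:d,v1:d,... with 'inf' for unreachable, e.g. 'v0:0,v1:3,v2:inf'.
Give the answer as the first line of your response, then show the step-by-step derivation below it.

v0:inf,v1:9,v2:9,v3:2,v4:15,v5:0

step 1: dist = v0:inf,v1:inf,v2:9,v3:2,v4:15,v5:0
step 2: dist = v0:inf,v1:9,v2:9,v3:2,v4:15,v5:0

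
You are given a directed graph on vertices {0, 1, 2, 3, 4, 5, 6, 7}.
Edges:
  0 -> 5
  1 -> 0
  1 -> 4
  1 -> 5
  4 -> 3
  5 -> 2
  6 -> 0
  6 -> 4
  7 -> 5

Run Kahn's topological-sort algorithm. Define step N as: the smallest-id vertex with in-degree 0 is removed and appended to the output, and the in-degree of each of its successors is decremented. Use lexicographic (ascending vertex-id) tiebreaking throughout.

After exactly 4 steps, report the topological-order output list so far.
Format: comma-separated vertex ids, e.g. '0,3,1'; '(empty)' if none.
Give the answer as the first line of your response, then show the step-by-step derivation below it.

1,6,0,4

step 1: output 1; order=[1]; indeg=(1,0,1,1,1,2,0,0)
step 2: output 6; order=[1,6]; indeg=(0,0,1,1,0,2,0,0)
step 3: output 0; order=[1,6,0]; indeg=(0,0,1,1,0,1,0,0)
step 4: output 4; order=[1,6,0,4]; indeg=(0,0,1,0,0,1,0,0)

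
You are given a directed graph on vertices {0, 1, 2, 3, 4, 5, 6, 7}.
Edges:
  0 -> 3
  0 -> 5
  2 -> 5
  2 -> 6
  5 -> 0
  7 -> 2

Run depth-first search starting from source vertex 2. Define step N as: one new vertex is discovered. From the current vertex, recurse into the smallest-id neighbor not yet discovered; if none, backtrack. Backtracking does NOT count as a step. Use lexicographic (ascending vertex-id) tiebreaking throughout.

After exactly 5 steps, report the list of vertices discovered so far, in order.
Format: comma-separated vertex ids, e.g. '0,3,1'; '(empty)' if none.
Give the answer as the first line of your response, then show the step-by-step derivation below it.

2,5,0,3,6

step 1: discover 2; path=2; order=2
step 2: discover 5; path=2>5; order=2,5
step 3: discover 0; path=2>5>0; order=2,5,0
step 4: discover 3; path=2>5>0>3; order=2,5,0,3
step 5: discover 6; path=2>6; order=2,5,0,3,6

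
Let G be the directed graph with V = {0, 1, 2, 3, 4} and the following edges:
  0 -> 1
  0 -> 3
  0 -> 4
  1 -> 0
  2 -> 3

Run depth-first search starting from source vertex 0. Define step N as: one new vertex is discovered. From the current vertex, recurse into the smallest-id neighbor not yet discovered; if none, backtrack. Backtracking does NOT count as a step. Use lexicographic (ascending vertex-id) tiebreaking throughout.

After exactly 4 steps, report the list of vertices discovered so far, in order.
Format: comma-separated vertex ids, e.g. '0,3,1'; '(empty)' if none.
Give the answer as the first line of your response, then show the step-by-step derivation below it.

0,1,3,4

step 1: discover 0; path=0; order=0
step 2: discover 1; path=0>1; order=0,1
step 3: discover 3; path=0>3; order=0,1,3
step 4: discover 4; path=0>4; order=0,1,3,4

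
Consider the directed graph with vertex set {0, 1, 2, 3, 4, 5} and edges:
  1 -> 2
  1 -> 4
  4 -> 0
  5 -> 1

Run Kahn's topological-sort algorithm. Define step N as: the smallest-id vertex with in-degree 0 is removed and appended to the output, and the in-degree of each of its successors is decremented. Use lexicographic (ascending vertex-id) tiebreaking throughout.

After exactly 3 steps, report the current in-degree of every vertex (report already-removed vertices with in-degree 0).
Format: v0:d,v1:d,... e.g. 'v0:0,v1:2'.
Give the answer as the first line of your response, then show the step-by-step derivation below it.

v0:1,v1:0,v2:0,v3:0,v4:0,v5:0

step 1: output 3; order=[3]; indeg=(1,1,1,0,1,0)
step 2: output 5; order=[3,5]; indeg=(1,0,1,0,1,0)
step 3: output 1; order=[3,5,1]; indeg=(1,0,0,0,0,0)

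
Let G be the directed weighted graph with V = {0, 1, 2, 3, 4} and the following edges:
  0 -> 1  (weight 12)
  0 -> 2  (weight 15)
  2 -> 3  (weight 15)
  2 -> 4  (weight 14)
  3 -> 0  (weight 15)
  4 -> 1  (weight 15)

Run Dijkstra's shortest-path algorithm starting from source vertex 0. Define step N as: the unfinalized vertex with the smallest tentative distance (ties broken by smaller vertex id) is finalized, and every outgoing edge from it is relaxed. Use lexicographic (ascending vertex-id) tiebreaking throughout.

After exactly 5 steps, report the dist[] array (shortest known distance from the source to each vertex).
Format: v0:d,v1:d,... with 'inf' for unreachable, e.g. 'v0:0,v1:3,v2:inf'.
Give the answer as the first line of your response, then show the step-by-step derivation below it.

v0:0,v1:12,v2:15,v3:30,v4:29

step 1: dist = v0:0,v1:12,v2:15,v3:inf,v4:inf
step 2: dist = v0:0,v1:12,v2:15,v3:inf,v4:inf
step 3: dist = v0:0,v1:12,v2:15,v3:30,v4:29
step 4: dist = v0:0,v1:12,v2:15,v3:30,v4:29
step 5: dist = v0:0,v1:12,v2:15,v3:30,v4:29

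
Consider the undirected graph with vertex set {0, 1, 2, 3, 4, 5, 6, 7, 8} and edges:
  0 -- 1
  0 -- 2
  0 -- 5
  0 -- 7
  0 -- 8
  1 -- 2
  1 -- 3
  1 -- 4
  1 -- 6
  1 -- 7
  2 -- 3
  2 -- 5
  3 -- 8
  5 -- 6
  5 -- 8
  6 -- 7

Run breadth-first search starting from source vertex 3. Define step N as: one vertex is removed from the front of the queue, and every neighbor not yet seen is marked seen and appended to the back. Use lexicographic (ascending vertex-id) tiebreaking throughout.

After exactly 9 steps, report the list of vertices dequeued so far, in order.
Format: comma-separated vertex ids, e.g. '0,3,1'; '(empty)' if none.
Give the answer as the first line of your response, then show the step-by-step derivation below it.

3,1,2,8,0,4,6,7,5

step 1: dequeue 3; queue=[1,2,8]; order=3
step 2: dequeue 1; queue=[2,8,0,4,6,7]; order=3,1
step 3: dequeue 2; queue=[8,0,4,6,7,5]; order=3,1,2
step 4: dequeue 8; queue=[0,4,6,7,5]; order=3,1,2,8
step 5: dequeue 0; queue=[4,6,7,5]; order=3,1,2,8,0
step 6: dequeue 4; queue=[6,7,5]; order=3,1,2,8,0,4
step 7: dequeue 6; queue=[7,5]; order=3,1,2,8,0,4,6
step 8: dequeue 7; queue=[5]; order=3,1,2,8,0,4,6,7
step 9: dequeue 5; queue=[(empty)]; order=3,1,2,8,0,4,6,7,5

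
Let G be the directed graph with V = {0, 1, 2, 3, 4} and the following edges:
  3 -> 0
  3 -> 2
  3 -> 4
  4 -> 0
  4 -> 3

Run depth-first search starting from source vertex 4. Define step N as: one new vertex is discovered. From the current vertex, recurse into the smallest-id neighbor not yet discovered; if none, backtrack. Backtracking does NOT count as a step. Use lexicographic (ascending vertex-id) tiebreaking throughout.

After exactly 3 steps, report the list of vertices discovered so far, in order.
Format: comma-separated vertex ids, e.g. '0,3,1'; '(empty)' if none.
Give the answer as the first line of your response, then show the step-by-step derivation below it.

4,0,3

step 1: discover 4; path=4; order=4
step 2: discover 0; path=4>0; order=4,0
step 3: discover 3; path=4>3; order=4,0,3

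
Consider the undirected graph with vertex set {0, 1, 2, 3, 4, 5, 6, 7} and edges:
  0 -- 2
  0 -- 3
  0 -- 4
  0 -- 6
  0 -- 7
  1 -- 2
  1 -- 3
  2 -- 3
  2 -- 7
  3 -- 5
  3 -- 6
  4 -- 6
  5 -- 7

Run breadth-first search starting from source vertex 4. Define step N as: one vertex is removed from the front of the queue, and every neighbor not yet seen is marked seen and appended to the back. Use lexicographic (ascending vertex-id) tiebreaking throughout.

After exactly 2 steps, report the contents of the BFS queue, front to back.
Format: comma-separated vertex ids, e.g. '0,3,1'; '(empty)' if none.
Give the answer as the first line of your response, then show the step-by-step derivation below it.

6,2,3,7

step 1: dequeue 4; queue=[0,6]; order=4
step 2: dequeue 0; queue=[6,2,3,7]; order=4,0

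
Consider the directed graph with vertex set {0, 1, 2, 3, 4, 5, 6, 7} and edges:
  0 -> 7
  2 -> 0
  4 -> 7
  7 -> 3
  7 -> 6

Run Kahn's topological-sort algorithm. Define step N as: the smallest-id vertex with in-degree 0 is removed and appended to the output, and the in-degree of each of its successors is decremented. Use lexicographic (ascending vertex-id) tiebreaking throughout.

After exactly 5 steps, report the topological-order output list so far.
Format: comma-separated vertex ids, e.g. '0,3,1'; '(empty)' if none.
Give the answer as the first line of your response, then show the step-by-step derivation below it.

1,2,0,4,5

step 1: output 1; order=[1]; indeg=(1,0,0,1,0,0,1,2)
step 2: output 2; order=[1,2]; indeg=(0,0,0,1,0,0,1,2)
step 3: output 0; order=[1,2,0]; indeg=(0,0,0,1,0,0,1,1)
step 4: output 4; order=[1,2,0,4]; indeg=(0,0,0,1,0,0,1,0)
step 5: output 5; order=[1,2,0,4,5]; indeg=(0,0,0,1,0,0,1,0)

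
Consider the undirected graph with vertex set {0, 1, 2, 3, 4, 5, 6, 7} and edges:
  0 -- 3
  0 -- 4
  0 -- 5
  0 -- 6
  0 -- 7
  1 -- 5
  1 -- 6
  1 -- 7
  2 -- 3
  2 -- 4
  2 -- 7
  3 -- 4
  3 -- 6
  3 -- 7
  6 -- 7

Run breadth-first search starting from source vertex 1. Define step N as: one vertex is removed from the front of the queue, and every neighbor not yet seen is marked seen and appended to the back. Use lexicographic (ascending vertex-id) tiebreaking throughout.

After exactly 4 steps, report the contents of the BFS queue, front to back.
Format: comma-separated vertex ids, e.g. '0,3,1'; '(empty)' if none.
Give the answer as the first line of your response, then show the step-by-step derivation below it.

0,3,2

step 1: dequeue 1; queue=[5,6,7]; order=1
step 2: dequeue 5; queue=[6,7,0]; order=1,5
step 3: dequeue 6; queue=[7,0,3]; order=1,5,6
step 4: dequeue 7; queue=[0,3,2]; order=1,5,6,7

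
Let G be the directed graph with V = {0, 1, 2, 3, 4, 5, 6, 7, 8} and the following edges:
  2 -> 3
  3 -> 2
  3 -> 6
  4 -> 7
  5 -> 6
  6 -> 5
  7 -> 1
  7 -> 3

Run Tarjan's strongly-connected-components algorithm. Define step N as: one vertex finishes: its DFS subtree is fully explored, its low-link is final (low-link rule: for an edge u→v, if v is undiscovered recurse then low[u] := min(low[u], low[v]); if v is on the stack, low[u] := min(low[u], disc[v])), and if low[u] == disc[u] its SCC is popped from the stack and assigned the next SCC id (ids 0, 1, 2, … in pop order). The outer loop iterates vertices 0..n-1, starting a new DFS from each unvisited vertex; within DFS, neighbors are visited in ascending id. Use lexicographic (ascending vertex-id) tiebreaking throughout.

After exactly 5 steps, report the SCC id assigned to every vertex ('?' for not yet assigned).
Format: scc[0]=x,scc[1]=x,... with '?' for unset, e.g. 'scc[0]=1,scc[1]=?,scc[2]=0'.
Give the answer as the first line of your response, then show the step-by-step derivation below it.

scc[0]=0,scc[1]=1,scc[2]=?,scc[3]=?,scc[4]=?,scc[5]=2,scc[6]=2,scc[7]=?,scc[8]=?

step 1: low=(low[0]=0,low[1]=?,low[2]=?,low[3]=?,low[4]=?,low[5]=?,low[6]=?,low[7]=?,low[8]=?); scc=(scc[0]=0,scc[1]=?,scc[2]=?,scc[3]=?,scc[4]=?,scc[5]=?,scc[6]=?,scc[7]=?,scc[8]=?)
step 2: low=(low[0]=0,low[1]=1,low[2]=?,low[3]=?,low[4]=?,low[5]=?,low[6]=?,low[7]=?,low[8]=?); scc=(scc[0]=0,scc[1]=1,scc[2]=?,scc[3]=?,scc[4]=?,scc[5]=?,scc[6]=?,scc[7]=?,scc[8]=?)
step 3: low=(low[0]=0,low[1]=1,low[2]=2,low[3]=2,low[4]=?,low[5]=4,low[6]=4,low[7]=?,low[8]=?); scc=(scc[0]=0,scc[1]=1,scc[2]=?,scc[3]=?,scc[4]=?,scc[5]=?,scc[6]=?,scc[7]=?,scc[8]=?)
step 4: low=(low[0]=0,low[1]=1,low[2]=2,low[3]=2,low[4]=?,low[5]=4,low[6]=4,low[7]=?,low[8]=?); scc=(scc[0]=0,scc[1]=1,scc[2]=?,scc[3]=?,scc[4]=?,scc[5]=2,scc[6]=2,scc[7]=?,scc[8]=?)
step 5: low=(low[0]=0,low[1]=1,low[2]=2,low[3]=2,low[4]=?,low[5]=4,low[6]=4,low[7]=?,low[8]=?); scc=(scc[0]=0,scc[1]=1,scc[2]=?,scc[3]=?,scc[4]=?,scc[5]=2,scc[6]=2,scc[7]=?,scc[8]=?)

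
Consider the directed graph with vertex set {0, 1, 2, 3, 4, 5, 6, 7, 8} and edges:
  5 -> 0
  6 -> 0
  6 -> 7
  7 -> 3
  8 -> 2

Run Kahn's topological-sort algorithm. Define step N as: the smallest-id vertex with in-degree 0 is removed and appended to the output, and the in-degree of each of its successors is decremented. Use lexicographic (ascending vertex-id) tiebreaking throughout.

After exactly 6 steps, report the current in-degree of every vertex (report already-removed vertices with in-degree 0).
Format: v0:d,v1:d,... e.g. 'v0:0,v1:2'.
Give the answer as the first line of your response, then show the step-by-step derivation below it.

v0:0,v1:0,v2:1,v3:0,v4:0,v5:0,v6:0,v7:0,v8:0

step 1: output 1; order=[1]; indeg=(2,0,1,1,0,0,0,1,0)
step 2: output 4; order=[1,4]; indeg=(2,0,1,1,0,0,0,1,0)
step 3: output 5; order=[1,4,5]; indeg=(1,0,1,1,0,0,0,1,0)
step 4: output 6; order=[1,4,5,6]; indeg=(0,0,1,1,0,0,0,0,0)
step 5: output 0; order=[1,4,5,6,0]; indeg=(0,0,1,1,0,0,0,0,0)
step 6: output 7; order=[1,4,5,6,0,7]; indeg=(0,0,1,0,0,0,0,0,0)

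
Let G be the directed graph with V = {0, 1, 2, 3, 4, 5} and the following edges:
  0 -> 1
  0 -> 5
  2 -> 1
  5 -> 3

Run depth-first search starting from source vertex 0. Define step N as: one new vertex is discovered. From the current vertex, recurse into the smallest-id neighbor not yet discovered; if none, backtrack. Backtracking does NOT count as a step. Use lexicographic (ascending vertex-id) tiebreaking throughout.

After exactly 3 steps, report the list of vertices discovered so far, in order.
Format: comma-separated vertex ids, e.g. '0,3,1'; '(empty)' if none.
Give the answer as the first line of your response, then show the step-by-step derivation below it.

0,1,5

step 1: discover 0; path=0; order=0
step 2: discover 1; path=0>1; order=0,1
step 3: discover 5; path=0>5; order=0,1,5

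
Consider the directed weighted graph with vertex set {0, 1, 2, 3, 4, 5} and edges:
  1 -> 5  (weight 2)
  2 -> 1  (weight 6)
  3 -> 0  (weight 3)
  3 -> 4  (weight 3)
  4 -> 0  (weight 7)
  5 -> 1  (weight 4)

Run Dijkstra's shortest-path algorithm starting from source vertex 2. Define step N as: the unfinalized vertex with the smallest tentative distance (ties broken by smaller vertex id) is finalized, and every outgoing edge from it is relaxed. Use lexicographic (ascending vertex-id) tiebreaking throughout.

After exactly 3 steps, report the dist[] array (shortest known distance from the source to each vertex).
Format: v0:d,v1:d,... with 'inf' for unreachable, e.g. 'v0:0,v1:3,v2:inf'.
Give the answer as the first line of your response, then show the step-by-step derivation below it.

v0:inf,v1:6,v2:0,v3:inf,v4:inf,v5:8

step 1: dist = v0:inf,v1:6,v2:0,v3:inf,v4:inf,v5:inf
step 2: dist = v0:inf,v1:6,v2:0,v3:inf,v4:inf,v5:8
step 3: dist = v0:inf,v1:6,v2:0,v3:inf,v4:inf,v5:8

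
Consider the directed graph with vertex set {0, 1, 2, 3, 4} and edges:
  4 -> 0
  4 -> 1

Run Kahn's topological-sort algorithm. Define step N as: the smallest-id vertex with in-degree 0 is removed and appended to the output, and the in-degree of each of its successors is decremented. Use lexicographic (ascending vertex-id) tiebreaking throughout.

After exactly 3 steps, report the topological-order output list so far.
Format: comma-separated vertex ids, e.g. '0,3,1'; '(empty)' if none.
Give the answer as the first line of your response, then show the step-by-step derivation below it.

2,3,4

step 1: output 2; order=[2]; indeg=(1,1,0,0,0)
step 2: output 3; order=[2,3]; indeg=(1,1,0,0,0)
step 3: output 4; order=[2,3,4]; indeg=(0,0,0,0,0)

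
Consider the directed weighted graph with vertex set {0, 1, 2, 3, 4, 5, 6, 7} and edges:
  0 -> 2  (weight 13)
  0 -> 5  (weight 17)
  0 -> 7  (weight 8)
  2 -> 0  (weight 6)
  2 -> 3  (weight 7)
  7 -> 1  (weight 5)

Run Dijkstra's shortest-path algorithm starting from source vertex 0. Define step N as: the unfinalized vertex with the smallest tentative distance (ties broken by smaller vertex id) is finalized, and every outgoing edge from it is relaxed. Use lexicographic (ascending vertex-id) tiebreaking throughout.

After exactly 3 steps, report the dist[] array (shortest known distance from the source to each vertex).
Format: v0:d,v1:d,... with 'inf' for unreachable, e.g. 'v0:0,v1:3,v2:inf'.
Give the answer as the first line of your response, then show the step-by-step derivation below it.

v0:0,v1:13,v2:13,v3:inf,v4:inf,v5:17,v6:inf,v7:8

step 1: dist = v0:0,v1:inf,v2:13,v3:inf,v4:inf,v5:17,v6:inf,v7:8
step 2: dist = v0:0,v1:13,v2:13,v3:inf,v4:inf,v5:17,v6:inf,v7:8
step 3: dist = v0:0,v1:13,v2:13,v3:inf,v4:inf,v5:17,v6:inf,v7:8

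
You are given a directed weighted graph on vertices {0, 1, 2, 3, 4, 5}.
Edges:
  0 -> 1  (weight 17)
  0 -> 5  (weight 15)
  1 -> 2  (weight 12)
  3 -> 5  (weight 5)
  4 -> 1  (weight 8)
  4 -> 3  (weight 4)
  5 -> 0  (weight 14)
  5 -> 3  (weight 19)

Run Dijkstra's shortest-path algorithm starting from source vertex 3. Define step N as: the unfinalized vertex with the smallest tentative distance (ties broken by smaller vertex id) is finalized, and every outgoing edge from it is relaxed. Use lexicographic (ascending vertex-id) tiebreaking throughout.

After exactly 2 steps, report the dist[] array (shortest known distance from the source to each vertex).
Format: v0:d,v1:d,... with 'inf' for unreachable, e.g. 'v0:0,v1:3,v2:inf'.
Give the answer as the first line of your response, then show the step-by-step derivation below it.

v0:19,v1:inf,v2:inf,v3:0,v4:inf,v5:5

step 1: dist = v0:inf,v1:inf,v2:inf,v3:0,v4:inf,v5:5
step 2: dist = v0:19,v1:inf,v2:inf,v3:0,v4:inf,v5:5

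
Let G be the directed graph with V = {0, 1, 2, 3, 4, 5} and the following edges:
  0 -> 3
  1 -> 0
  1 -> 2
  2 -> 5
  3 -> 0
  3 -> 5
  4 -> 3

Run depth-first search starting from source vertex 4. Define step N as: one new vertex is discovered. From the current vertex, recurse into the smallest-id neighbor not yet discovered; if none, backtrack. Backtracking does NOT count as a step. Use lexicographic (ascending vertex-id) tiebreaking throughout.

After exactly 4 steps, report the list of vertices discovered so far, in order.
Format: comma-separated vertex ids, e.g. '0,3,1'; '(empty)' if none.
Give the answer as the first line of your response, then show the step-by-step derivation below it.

4,3,0,5

step 1: discover 4; path=4; order=4
step 2: discover 3; path=4>3; order=4,3
step 3: discover 0; path=4>3>0; order=4,3,0
step 4: discover 5; path=4>3>5; order=4,3,0,5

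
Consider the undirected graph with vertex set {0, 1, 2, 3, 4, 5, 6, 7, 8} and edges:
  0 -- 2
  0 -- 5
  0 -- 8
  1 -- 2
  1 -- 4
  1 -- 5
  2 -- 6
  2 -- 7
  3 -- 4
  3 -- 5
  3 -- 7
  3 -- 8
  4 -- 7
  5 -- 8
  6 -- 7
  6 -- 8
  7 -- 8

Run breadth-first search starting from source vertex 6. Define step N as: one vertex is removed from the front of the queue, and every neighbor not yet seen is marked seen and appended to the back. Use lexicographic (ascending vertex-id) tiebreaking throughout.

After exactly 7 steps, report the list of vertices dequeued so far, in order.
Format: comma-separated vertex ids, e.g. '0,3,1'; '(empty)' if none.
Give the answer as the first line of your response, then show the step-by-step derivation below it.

6,2,7,8,0,1,3

step 1: dequeue 6; queue=[2,7,8]; order=6
step 2: dequeue 2; queue=[7,8,0,1]; order=6,2
step 3: dequeue 7; queue=[8,0,1,3,4]; order=6,2,7
step 4: dequeue 8; queue=[0,1,3,4,5]; order=6,2,7,8
step 5: dequeue 0; queue=[1,3,4,5]; order=6,2,7,8,0
step 6: dequeue 1; queue=[3,4,5]; order=6,2,7,8,0,1
step 7: dequeue 3; queue=[4,5]; order=6,2,7,8,0,1,3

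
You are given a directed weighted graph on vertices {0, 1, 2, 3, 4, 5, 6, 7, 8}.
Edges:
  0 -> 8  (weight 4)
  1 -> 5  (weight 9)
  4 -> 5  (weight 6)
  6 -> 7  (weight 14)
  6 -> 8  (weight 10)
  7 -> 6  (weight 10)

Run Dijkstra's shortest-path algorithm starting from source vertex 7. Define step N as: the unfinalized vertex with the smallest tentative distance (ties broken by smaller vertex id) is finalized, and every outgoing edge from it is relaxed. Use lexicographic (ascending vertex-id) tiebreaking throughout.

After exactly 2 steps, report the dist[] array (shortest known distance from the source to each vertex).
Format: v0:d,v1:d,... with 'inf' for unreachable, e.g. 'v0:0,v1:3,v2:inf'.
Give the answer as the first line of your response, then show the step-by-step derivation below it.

v0:inf,v1:inf,v2:inf,v3:inf,v4:inf,v5:inf,v6:10,v7:0,v8:20

step 1: dist = v0:inf,v1:inf,v2:inf,v3:inf,v4:inf,v5:inf,v6:10,v7:0,v8:inf
step 2: dist = v0:inf,v1:inf,v2:inf,v3:inf,v4:inf,v5:inf,v6:10,v7:0,v8:20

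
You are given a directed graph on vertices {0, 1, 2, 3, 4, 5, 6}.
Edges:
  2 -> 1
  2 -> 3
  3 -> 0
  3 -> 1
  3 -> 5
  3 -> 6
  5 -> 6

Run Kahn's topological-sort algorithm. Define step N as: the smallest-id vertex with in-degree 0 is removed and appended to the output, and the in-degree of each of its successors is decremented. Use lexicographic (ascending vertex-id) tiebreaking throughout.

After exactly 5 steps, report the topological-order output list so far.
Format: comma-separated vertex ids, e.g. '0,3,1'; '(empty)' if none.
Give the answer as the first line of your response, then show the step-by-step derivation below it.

2,3,0,1,4

step 1: output 2; order=[2]; indeg=(1,1,0,0,0,1,2)
step 2: output 3; order=[2,3]; indeg=(0,0,0,0,0,0,1)
step 3: output 0; order=[2,3,0]; indeg=(0,0,0,0,0,0,1)
step 4: output 1; order=[2,3,0,1]; indeg=(0,0,0,0,0,0,1)
step 5: output 4; order=[2,3,0,1,4]; indeg=(0,0,0,0,0,0,1)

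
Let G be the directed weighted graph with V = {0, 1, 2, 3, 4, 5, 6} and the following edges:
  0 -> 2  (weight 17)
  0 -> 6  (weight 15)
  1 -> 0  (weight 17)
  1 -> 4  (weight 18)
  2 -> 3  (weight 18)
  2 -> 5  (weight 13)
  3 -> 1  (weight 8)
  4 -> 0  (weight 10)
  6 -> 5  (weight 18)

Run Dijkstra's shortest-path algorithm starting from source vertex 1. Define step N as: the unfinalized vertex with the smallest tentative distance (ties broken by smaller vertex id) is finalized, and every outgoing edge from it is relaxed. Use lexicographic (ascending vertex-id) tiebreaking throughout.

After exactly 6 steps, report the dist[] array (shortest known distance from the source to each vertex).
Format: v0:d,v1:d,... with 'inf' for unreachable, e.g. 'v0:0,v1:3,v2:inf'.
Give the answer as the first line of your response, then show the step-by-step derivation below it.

v0:17,v1:0,v2:34,v3:52,v4:18,v5:47,v6:32

step 1: dist = v0:17,v1:0,v2:inf,v3:inf,v4:18,v5:inf,v6:inf
step 2: dist = v0:17,v1:0,v2:34,v3:inf,v4:18,v5:inf,v6:32
step 3: dist = v0:17,v1:0,v2:34,v3:inf,v4:18,v5:inf,v6:32
step 4: dist = v0:17,v1:0,v2:34,v3:inf,v4:18,v5:50,v6:32
step 5: dist = v0:17,v1:0,v2:34,v3:52,v4:18,v5:47,v6:32
step 6: dist = v0:17,v1:0,v2:34,v3:52,v4:18,v5:47,v6:32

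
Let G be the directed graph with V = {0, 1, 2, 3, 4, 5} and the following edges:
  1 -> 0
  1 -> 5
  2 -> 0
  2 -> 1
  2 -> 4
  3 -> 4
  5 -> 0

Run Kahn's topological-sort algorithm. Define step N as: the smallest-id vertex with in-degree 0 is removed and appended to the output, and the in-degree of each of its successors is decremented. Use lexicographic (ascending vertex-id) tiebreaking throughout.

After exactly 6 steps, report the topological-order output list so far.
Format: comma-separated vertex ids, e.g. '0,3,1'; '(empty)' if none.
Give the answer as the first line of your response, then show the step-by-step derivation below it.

2,1,3,4,5,0

step 1: output 2; order=[2]; indeg=(2,0,0,0,1,1)
step 2: output 1; order=[2,1]; indeg=(1,0,0,0,1,0)
step 3: output 3; order=[2,1,3]; indeg=(1,0,0,0,0,0)
step 4: output 4; order=[2,1,3,4]; indeg=(1,0,0,0,0,0)
step 5: output 5; order=[2,1,3,4,5]; indeg=(0,0,0,0,0,0)
step 6: output 0; order=[2,1,3,4,5,0]; indeg=(0,0,0,0,0,0)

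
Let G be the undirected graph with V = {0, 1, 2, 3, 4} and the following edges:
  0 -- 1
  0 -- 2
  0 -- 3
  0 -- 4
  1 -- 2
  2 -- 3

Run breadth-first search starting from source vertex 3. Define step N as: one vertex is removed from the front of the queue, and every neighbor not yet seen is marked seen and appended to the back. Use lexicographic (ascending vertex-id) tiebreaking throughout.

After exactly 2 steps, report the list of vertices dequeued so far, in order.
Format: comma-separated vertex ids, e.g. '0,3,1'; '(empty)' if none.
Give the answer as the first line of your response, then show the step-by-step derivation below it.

3,0

step 1: dequeue 3; queue=[0,2]; order=3
step 2: dequeue 0; queue=[2,1,4]; order=3,0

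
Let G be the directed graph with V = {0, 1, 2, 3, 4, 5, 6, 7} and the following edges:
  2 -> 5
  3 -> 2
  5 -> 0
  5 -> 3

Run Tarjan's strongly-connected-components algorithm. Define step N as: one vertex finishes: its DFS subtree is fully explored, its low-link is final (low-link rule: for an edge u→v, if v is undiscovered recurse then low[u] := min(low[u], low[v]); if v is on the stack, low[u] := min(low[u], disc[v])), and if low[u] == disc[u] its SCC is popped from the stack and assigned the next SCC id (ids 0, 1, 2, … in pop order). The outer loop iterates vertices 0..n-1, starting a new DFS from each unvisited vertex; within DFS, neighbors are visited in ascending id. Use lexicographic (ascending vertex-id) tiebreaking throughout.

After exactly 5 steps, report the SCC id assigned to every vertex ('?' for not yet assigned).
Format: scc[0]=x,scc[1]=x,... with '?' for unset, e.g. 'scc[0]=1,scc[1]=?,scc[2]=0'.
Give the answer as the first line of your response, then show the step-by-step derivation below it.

scc[0]=0,scc[1]=1,scc[2]=2,scc[3]=2,scc[4]=?,scc[5]=2,scc[6]=?,scc[7]=?

step 1: low=(low[0]=0,low[1]=?,low[2]=?,low[3]=?,low[4]=?,low[5]=?,low[6]=?,low[7]=?); scc=(scc[0]=0,scc[1]=?,scc[2]=?,scc[3]=?,scc[4]=?,scc[5]=?,scc[6]=?,scc[7]=?)
step 2: low=(low[0]=0,low[1]=1,low[2]=?,low[3]=?,low[4]=?,low[5]=?,low[6]=?,low[7]=?); scc=(scc[0]=0,scc[1]=1,scc[2]=?,scc[3]=?,scc[4]=?,scc[5]=?,scc[6]=?,scc[7]=?)
step 3: low=(low[0]=0,low[1]=1,low[2]=2,low[3]=2,low[4]=?,low[5]=3,low[6]=?,low[7]=?); scc=(scc[0]=0,scc[1]=1,scc[2]=?,scc[3]=?,scc[4]=?,scc[5]=?,scc[6]=?,scc[7]=?)
step 4: low=(low[0]=0,low[1]=1,low[2]=2,low[3]=2,low[4]=?,low[5]=2,low[6]=?,low[7]=?); scc=(scc[0]=0,scc[1]=1,scc[2]=?,scc[3]=?,scc[4]=?,scc[5]=?,scc[6]=?,scc[7]=?)
step 5: low=(low[0]=0,low[1]=1,low[2]=2,low[3]=2,low[4]=?,low[5]=2,low[6]=?,low[7]=?); scc=(scc[0]=0,scc[1]=1,scc[2]=2,scc[3]=2,scc[4]=?,scc[5]=2,scc[6]=?,scc[7]=?)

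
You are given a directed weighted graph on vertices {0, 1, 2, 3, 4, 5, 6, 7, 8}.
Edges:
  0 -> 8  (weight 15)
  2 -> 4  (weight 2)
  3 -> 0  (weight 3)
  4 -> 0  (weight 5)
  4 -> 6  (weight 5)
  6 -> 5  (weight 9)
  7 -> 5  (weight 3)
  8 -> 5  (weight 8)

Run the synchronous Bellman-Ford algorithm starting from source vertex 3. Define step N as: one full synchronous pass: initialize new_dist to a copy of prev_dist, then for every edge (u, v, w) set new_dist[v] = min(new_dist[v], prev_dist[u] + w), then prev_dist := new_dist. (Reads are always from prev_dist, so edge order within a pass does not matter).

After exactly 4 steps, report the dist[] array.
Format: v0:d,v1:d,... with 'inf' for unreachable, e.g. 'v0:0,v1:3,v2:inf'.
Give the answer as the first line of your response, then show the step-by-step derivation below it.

v0:3,v1:inf,v2:inf,v3:0,v4:inf,v5:26,v6:inf,v7:inf,v8:18

step 1: dist = v0:3,v1:inf,v2:inf,v3:0,v4:inf,v5:inf,v6:inf,v7:inf,v8:inf
step 2: dist = v0:3,v1:inf,v2:inf,v3:0,v4:inf,v5:inf,v6:inf,v7:inf,v8:18
step 3: dist = v0:3,v1:inf,v2:inf,v3:0,v4:inf,v5:26,v6:inf,v7:inf,v8:18
step 4: dist = v0:3,v1:inf,v2:inf,v3:0,v4:inf,v5:26,v6:inf,v7:inf,v8:18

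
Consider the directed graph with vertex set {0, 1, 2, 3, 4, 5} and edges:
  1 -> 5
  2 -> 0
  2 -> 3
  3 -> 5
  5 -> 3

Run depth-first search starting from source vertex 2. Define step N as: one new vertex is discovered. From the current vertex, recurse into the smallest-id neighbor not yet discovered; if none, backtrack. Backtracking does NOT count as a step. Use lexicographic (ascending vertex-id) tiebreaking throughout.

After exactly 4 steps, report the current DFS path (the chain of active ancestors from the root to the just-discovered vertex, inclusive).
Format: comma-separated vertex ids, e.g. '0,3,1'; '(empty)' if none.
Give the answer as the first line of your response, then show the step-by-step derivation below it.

2,3,5

step 1: discover 2; path=2; order=2
step 2: discover 0; path=2>0; order=2,0
step 3: discover 3; path=2>3; order=2,0,3
step 4: discover 5; path=2>3>5; order=2,0,3,5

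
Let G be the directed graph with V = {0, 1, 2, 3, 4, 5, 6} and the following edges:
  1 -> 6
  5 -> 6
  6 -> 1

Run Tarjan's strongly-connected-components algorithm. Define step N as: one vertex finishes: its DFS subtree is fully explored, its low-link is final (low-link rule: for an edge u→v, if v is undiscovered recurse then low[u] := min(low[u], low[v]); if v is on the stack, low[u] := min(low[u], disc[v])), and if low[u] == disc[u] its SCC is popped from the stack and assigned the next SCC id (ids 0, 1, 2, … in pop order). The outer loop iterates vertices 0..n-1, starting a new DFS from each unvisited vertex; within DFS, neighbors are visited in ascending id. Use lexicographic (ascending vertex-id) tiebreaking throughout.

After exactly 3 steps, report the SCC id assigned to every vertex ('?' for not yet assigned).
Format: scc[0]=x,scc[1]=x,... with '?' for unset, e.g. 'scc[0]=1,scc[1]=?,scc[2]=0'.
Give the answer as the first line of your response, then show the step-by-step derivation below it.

scc[0]=0,scc[1]=1,scc[2]=?,scc[3]=?,scc[4]=?,scc[5]=?,scc[6]=1

step 1: low=(low[0]=0,low[1]=?,low[2]=?,low[3]=?,low[4]=?,low[5]=?,low[6]=?); scc=(scc[0]=0,scc[1]=?,scc[2]=?,scc[3]=?,scc[4]=?,scc[5]=?,scc[6]=?)
step 2: low=(low[0]=0,low[1]=1,low[2]=?,low[3]=?,low[4]=?,low[5]=?,low[6]=1); scc=(scc[0]=0,scc[1]=?,scc[2]=?,scc[3]=?,scc[4]=?,scc[5]=?,scc[6]=?)
step 3: low=(low[0]=0,low[1]=1,low[2]=?,low[3]=?,low[4]=?,low[5]=?,low[6]=1); scc=(scc[0]=0,scc[1]=1,scc[2]=?,scc[3]=?,scc[4]=?,scc[5]=?,scc[6]=1)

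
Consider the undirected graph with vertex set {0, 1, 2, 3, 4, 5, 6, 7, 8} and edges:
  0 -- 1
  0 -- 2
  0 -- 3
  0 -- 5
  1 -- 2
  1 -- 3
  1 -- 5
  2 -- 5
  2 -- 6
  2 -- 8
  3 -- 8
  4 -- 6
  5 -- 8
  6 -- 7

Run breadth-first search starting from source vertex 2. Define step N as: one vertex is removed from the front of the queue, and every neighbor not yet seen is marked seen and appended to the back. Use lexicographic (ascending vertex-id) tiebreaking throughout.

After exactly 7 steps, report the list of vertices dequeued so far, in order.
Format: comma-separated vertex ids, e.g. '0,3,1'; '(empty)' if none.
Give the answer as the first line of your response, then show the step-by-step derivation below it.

2,0,1,5,6,8,3

step 1: dequeue 2; queue=[0,1,5,6,8]; order=2
step 2: dequeue 0; queue=[1,5,6,8,3]; order=2,0
step 3: dequeue 1; queue=[5,6,8,3]; order=2,0,1
step 4: dequeue 5; queue=[6,8,3]; order=2,0,1,5
step 5: dequeue 6; queue=[8,3,4,7]; order=2,0,1,5,6
step 6: dequeue 8; queue=[3,4,7]; order=2,0,1,5,6,8
step 7: dequeue 3; queue=[4,7]; order=2,0,1,5,6,8,3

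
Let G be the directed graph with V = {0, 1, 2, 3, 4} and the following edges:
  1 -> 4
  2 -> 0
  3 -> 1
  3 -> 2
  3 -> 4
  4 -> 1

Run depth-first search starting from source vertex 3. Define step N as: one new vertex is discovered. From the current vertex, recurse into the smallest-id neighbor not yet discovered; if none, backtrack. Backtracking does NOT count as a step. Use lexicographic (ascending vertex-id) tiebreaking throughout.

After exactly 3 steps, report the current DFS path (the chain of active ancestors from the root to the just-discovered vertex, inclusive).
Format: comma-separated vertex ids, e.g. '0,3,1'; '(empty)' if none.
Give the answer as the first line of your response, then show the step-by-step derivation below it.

3,1,4

step 1: discover 3; path=3; order=3
step 2: discover 1; path=3>1; order=3,1
step 3: discover 4; path=3>1>4; order=3,1,4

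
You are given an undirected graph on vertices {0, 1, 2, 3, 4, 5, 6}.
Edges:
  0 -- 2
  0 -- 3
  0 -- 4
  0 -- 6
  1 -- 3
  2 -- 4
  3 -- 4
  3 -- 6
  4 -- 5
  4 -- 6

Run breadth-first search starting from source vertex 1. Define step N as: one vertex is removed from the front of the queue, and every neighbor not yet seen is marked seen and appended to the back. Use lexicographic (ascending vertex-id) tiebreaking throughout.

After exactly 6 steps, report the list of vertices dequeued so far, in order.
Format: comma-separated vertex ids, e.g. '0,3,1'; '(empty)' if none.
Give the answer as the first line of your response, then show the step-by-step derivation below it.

1,3,0,4,6,2

step 1: dequeue 1; queue=[3]; order=1
step 2: dequeue 3; queue=[0,4,6]; order=1,3
step 3: dequeue 0; queue=[4,6,2]; order=1,3,0
step 4: dequeue 4; queue=[6,2,5]; order=1,3,0,4
step 5: dequeue 6; queue=[2,5]; order=1,3,0,4,6
step 6: dequeue 2; queue=[5]; order=1,3,0,4,6,2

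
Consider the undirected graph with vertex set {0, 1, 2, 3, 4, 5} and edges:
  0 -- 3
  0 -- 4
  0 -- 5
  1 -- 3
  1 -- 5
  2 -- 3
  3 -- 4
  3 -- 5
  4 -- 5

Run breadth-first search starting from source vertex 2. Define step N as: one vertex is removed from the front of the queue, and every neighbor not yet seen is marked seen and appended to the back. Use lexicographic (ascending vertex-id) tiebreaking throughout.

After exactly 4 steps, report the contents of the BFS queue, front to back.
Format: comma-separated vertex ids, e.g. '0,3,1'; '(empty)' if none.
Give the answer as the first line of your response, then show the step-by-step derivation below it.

4,5

step 1: dequeue 2; queue=[3]; order=2
step 2: dequeue 3; queue=[0,1,4,5]; order=2,3
step 3: dequeue 0; queue=[1,4,5]; order=2,3,0
step 4: dequeue 1; queue=[4,5]; order=2,3,0,1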